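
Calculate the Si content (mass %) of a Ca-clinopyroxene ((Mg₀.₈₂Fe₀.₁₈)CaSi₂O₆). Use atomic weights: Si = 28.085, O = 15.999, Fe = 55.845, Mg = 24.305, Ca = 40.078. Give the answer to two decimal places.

25.28 mass %

Molar mass of (Mg₀.₈₂Fe₀.₁₈)CaSi₂O₆: 0.82·24.305 + 0.18·55.845 + 1·40.078 + 2·28.085 + 6·15.999 = 222.224 g/mol.
Mass of Si per formula unit: 2 × 28.085 = 56.170 g.
Weight fraction Si = 56.170 / 222.224 = 0.2528.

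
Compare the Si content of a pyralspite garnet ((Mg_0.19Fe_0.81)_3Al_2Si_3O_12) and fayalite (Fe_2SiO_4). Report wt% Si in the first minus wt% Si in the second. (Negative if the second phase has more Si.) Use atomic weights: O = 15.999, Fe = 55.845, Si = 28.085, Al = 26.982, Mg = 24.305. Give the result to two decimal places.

M((Mg_0.19Fe_0.81)_3Al_2Si_3O_12) = 479.764 g/mol, so wt% Si = 84.255/479.764 × 100 = 17.56%.
M(Fe_2SiO_4) = 203.771 g/mol, so wt% Si = 28.085/203.771 × 100 = 13.78%.
17.56 − 13.78 = 3.78 pp.

3.78 percentage points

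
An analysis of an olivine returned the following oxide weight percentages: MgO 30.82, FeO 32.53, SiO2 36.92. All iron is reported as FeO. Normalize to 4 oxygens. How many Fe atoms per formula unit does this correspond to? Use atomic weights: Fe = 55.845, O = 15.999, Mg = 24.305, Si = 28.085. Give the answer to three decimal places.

0.740 Fe apfu

30.82 wt% MgO ÷ 40.304 g/mol = 0.76469 mol, giving 0.76469 Mg and 0.76469 O.
32.53 wt% FeO ÷ 71.844 g/mol = 0.45279 mol, giving 0.45279 Fe and 0.45279 O.
36.92 wt% SiO2 ÷ 60.083 g/mol = 0.61448 mol, giving 0.61448 Si and 1.22896 O.
Oxygen sums to 2.44644; scaling by 4/2.44644 = 1.63503 puts the formula on 4 O.
Fe: 0.45279 × 1.63503 = 0.740 atoms per formula unit.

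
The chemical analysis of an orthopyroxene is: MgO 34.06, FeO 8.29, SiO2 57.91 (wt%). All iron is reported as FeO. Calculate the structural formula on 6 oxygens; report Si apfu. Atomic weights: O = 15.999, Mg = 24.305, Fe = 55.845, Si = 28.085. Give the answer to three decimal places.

2.002 Si apfu

MgO (M=40.304): mol = 0.84508; Mg = 0.84508, O = 0.84508.
FeO (M=71.844): mol = 0.11539; Fe = 0.11539, O = 0.11539.
SiO2 (M=60.083): mol = 0.96383; Si = 0.96383, O = 1.92766.
ΣO = 2.88813; factor = 6/ΣO = 2.07747.
Si apfu = 0.96383 × 2.07747 = 2.002.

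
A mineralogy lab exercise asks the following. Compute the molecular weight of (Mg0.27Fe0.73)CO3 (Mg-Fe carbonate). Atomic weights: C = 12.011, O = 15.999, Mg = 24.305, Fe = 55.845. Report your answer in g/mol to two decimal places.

The formula mass is the sum 0.27(24.305) + 0.73(55.845) + 1(12.011) + 3(15.999).

107.34 g/mol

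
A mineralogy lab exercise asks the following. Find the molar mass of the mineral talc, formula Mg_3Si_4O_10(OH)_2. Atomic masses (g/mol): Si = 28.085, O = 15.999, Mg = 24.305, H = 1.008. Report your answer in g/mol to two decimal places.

Mg: 3 × 24.305 = 72.9150
Si: 4 × 28.085 = 112.3400
O: 12 × 15.999 = 191.9880
H: 2 × 1.008 = 2.0160
Summing the contributions gives the formula mass.

379.26 g/mol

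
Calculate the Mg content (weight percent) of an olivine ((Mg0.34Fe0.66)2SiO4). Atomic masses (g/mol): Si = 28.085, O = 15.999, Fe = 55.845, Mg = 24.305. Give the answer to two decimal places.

9.06 weight percent

Formula mass = 0.68×24.305 + 1.32×55.845 + 1×28.085 + 4×15.999 = 182.324 g/mol, of which 16.527 g is Mg.
So Mg makes up 16.527/182.324 = 0.0906 of the mass, i.e. 9.06%.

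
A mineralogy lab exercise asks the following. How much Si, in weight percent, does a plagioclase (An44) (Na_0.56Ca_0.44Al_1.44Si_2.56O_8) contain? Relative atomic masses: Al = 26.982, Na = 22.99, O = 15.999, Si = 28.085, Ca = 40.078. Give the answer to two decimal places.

26.70 weight percent

M(Na_0.56Ca_0.44Al_1.44Si_2.56O_8) = 269.252 g/mol.
Si contributes 2.56 × 28.085 = 71.898 g per mole.
71.898/269.252 = 0.2670 → 26.70%.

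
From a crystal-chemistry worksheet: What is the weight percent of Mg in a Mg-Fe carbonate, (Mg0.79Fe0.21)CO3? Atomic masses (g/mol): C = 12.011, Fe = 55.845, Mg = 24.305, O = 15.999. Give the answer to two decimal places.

M((Mg0.79Fe0.21)CO3) = 90.936 g/mol.
Mg contributes 0.79 × 24.305 = 19.201 g per mole.
19.201/90.936 = 0.2111 → 21.11%.

21.11 weight percent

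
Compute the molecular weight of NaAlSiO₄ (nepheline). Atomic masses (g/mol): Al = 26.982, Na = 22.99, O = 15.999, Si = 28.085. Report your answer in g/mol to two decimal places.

142.05 g/mol

The formula mass is the sum 1·22.99 + 1·26.982 + 1·28.085 + 4·15.999.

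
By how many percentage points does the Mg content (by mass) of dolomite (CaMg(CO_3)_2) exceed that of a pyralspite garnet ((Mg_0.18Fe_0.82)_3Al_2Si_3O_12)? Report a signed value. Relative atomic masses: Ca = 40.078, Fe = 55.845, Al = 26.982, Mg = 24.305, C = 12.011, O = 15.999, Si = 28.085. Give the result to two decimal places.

First mineral: 24.305 g Mg in 184.399 g formula = 13.18 wt% Mg.
Second mineral: 13.125 g Mg in 480.710 g formula = 2.73 wt% Mg.
13.18% − 2.73% gives a difference of 10.45 percentage points.

10.45 percentage points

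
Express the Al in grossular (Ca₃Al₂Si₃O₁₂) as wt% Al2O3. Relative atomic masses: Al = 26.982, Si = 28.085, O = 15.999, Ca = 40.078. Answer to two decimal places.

22.64 wt%

M(Ca₃Al₂Si₃O₁₂) = 450.441 g/mol; M(Al2O3) = 101.961 g/mol.
Moles Al2O3 per formula unit = 2 Al ÷ 2 = 1.0000.
Al2O3 fraction = (1.0000 × 101.961) / 450.441 = 101.961/450.441 = 0.2264.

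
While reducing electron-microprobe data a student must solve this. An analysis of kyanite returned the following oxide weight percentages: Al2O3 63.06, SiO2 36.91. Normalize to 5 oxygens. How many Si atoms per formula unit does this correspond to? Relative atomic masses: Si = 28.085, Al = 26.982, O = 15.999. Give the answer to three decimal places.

0.996 Si apfu

Al2O3 (M=101.961): mol = 0.61847; Al = 1.23694, O = 1.85541.
SiO2 (M=60.083): mol = 0.61432; Si = 0.61432, O = 1.22864.
ΣO = 3.08405; factor = 5/ΣO = 1.62124.
Si apfu = 0.61432 × 1.62124 = 0.996.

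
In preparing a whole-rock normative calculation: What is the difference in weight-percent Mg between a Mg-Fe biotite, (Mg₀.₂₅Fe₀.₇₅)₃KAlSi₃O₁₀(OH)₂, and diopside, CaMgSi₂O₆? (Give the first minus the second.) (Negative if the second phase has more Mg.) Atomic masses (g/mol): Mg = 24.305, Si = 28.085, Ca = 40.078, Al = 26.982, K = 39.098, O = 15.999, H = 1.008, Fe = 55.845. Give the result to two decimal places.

First mineral: 18.229 g Mg in 488.219 g formula = 3.73 wt% Mg.
Second mineral: 24.305 g Mg in 216.547 g formula = 11.22 wt% Mg.
3.73% − 11.22% gives a difference of -7.49 percentage points.

-7.49 percentage points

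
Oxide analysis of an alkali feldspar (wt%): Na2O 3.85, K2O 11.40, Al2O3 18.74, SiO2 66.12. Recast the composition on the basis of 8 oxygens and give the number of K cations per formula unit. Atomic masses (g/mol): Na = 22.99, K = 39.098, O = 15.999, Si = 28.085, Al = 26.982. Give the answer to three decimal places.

0.660 K apfu

Na2O (M=61.979): mol = 0.06212; Na = 0.12424, O = 0.06212.
K2O (M=94.195): mol = 0.12103; K = 0.24206, O = 0.12103.
Al2O3 (M=101.961): mol = 0.18380; Al = 0.36760, O = 0.55140.
SiO2 (M=60.083): mol = 1.10048; Si = 1.10048, O = 2.20096.
ΣO = 2.93551; factor = 8/ΣO = 2.72525.
K apfu = 0.24206 × 2.72525 = 0.660.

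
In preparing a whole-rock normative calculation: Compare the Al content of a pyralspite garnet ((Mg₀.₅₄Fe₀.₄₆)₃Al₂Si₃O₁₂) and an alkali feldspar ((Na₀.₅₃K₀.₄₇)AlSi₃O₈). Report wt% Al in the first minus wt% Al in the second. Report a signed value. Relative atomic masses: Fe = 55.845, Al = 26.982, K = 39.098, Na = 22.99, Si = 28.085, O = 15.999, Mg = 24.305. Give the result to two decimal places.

Al in (Mg₀.₅₄Fe₀.₄₆)₃Al₂Si₃O₁₂: molar mass 446.647 g/mol; 2×26.982 = 53.964 g → 12.08 wt%.
Al in (Na₀.₅₃K₀.₄₇)AlSi₃O₈: molar mass 269.790 g/mol; 1×26.982 = 26.982 g → 10.00 wt%.
Difference = 12.08 − 10.00 = 2.08 percentage points.

2.08 percentage points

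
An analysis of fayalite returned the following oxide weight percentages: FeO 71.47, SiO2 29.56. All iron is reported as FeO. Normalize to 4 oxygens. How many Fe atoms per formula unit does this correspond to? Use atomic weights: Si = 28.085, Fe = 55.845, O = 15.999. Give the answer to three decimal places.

2.011 Fe apfu

FeO: 71.47/71.844 = 0.99479 mol → 0.99479 mol Fe, 0.99479 mol O.
SiO2: 29.56/60.083 = 0.49199 mol → 0.49199 mol Si, 0.98398 mol O.
Total oxygen = 1.97877 mol. Normalization factor = 4/1.97877 = 2.02146.
Fe per 4 O = 0.99479 × 2.02146 = 2.011.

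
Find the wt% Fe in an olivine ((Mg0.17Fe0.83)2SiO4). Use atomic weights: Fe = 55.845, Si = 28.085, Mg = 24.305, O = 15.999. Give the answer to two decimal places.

Molar mass of (Mg0.17Fe0.83)2SiO4: 0.34×24.305 + 1.66×55.845 + 1×28.085 + 4×15.999 = 193.047 g/mol.
Mass of Fe per formula unit: 1.66 × 55.845 = 92.703 g.
Weight fraction Fe = 92.703 / 193.047 = 0.4802.

48.02 wt%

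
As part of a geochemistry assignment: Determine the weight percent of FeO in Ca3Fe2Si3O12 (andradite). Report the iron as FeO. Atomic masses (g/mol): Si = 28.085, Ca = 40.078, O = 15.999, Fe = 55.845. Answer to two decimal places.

M(Ca3Fe2Si3O12) = 508.167 g/mol; M(FeO) = 71.844 g/mol.
Moles FeO per formula unit = 2 Fe ÷ 1 = 2.0000.
FeO fraction = (2.0000 × 71.844) / 508.167 = 143.688/508.167 = 0.2828.

28.28 wt%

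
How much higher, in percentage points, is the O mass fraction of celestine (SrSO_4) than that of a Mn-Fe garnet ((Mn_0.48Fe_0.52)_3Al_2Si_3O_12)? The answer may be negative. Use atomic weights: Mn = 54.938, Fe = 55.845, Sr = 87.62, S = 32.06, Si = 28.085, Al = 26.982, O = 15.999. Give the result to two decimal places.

M(SrSO_4) = 183.676 g/mol, so wt% O = 63.996/183.676 × 100 = 34.84%.
M((Mn_0.48Fe_0.52)_3Al_2Si_3O_12) = 496.436 g/mol, so wt% O = 191.988/496.436 × 100 = 38.67%.
34.84 − 38.67 = -3.83 pp.

-3.83 percentage points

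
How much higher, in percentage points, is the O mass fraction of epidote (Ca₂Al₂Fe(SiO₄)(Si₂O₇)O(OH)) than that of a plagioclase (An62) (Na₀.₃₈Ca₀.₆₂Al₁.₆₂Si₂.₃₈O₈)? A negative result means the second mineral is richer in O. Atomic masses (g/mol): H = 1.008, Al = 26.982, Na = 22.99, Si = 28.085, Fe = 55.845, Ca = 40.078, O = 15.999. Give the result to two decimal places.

-3.99 percentage points

O in Ca₂Al₂Fe(SiO₄)(Si₂O₇)O(OH): molar mass 483.215 g/mol; 13×15.999 = 207.987 g → 43.04 wt%.
O in Na₀.₃₈Ca₀.₆₂Al₁.₆₂Si₂.₃₈O₈: molar mass 272.130 g/mol; 8×15.999 = 127.992 g → 47.03 wt%.
Difference = 43.04 − 47.03 = -3.99 percentage points.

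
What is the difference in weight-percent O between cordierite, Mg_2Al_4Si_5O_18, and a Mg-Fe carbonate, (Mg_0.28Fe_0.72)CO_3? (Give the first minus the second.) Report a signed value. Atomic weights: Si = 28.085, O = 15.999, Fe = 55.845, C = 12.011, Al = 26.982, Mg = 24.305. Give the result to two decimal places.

First mineral: 287.982 g O in 584.945 g formula = 49.23 wt% O.
Second mineral: 47.997 g O in 107.022 g formula = 44.85 wt% O.
49.23% − 44.85% gives a difference of 4.38 percentage points.

4.38 percentage points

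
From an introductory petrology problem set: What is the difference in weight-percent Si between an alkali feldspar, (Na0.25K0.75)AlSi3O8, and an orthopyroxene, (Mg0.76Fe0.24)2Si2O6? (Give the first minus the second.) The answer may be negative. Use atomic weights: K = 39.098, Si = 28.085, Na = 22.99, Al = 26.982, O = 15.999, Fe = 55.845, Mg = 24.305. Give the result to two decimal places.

4.70 percentage points

Si in (Na0.25K0.75)AlSi3O8: molar mass 274.300 g/mol; 3×28.085 = 84.255 g → 30.72 wt%.
Si in (Mg0.76Fe0.24)2Si2O6: molar mass 215.913 g/mol; 2×28.085 = 56.170 g → 26.02 wt%.
Difference = 30.72 − 26.02 = 4.70 percentage points.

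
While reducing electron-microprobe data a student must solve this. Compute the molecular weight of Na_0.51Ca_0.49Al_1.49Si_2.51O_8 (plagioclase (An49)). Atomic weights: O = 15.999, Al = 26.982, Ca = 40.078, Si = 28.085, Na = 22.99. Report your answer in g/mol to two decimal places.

270.05 g/mol

M = 0.51*22.99 + 0.49*40.078 + 1.49*26.982 + 2.51*28.085 + 8*15.999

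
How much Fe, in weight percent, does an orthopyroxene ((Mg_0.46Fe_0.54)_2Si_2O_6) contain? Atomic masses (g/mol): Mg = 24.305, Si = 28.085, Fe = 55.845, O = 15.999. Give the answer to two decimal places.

25.68 weight percent

Formula mass = 0.92×24.305 + 1.08×55.845 + 2×28.085 + 6×15.999 = 234.837 g/mol, of which 60.313 g is Fe.
So Fe makes up 60.313/234.837 = 0.2568 of the mass, i.e. 25.68%.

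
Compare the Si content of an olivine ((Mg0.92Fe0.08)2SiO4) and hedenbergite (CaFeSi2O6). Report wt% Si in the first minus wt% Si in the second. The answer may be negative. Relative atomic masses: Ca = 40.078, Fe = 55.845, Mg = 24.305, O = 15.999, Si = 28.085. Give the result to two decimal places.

-3.37 percentage points

M((Mg0.92Fe0.08)2SiO4) = 145.737 g/mol, so wt% Si = 28.085/145.737 × 100 = 19.27%.
M(CaFeSi2O6) = 248.087 g/mol, so wt% Si = 56.170/248.087 × 100 = 22.64%.
19.27 − 22.64 = -3.37 pp.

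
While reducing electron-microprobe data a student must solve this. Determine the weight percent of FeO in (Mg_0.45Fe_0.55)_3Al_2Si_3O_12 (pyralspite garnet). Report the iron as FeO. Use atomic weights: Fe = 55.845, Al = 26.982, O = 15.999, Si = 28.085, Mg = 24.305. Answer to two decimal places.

M((Mg_0.45Fe_0.55)_3Al_2Si_3O_12) = 455.163 g/mol; M(FeO) = 71.844 g/mol.
Moles FeO per formula unit = 1.65 Fe ÷ 1 = 1.6500.
FeO fraction = (1.6500 × 71.844) / 455.163 = 118.543/455.163 = 0.2604.

26.04 wt%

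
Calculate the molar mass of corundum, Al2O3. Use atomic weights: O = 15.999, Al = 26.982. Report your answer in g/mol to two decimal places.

The formula mass is the sum 2·26.982 + 3·15.999.

101.96 g/mol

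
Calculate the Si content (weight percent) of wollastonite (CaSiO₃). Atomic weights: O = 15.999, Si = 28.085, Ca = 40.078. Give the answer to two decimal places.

24.18 weight percent

Molar mass of CaSiO₃: 1·40.078 + 1·28.085 + 3·15.999 = 116.160 g/mol.
Mass of Si per formula unit: 1 × 28.085 = 28.085 g.
Weight fraction Si = 28.085 / 116.160 = 0.2418.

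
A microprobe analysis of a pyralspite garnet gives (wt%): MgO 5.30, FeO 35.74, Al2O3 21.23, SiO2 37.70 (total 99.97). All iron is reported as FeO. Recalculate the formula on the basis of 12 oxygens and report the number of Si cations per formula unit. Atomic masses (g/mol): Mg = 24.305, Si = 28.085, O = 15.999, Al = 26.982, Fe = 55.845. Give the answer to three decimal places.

MgO (M=40.304): mol = 0.13150; Mg = 0.13150, O = 0.13150.
FeO (M=71.844): mol = 0.49747; Fe = 0.49747, O = 0.49747.
Al2O3 (M=101.961): mol = 0.20822; Al = 0.41644, O = 0.62466.
SiO2 (M=60.083): mol = 0.62747; Si = 0.62747, O = 1.25494.
ΣO = 2.50857; factor = 12/ΣO = 4.78360.
Si apfu = 0.62747 × 4.78360 = 3.002.

3.002 Si apfu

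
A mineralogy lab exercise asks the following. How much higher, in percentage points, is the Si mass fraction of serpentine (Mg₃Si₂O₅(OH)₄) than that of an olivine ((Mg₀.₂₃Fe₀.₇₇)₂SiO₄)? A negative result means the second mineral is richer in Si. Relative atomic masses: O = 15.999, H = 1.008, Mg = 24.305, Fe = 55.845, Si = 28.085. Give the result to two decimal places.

5.43 percentage points

Si in Mg₃Si₂O₅(OH)₄: molar mass 277.108 g/mol; 2×28.085 = 56.170 g → 20.27 wt%.
Si in (Mg₀.₂₃Fe₀.₇₇)₂SiO₄: molar mass 189.263 g/mol; 1×28.085 = 28.085 g → 14.84 wt%.
Difference = 20.27 − 14.84 = 5.43 percentage points.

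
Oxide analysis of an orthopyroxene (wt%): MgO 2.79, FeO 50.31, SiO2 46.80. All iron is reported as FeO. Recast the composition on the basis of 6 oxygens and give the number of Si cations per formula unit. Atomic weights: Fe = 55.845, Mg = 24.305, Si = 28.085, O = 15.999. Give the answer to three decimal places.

2.79 wt% MgO ÷ 40.304 g/mol = 0.06922 mol, giving 0.06922 Mg and 0.06922 O.
50.31 wt% FeO ÷ 71.844 g/mol = 0.70027 mol, giving 0.70027 Fe and 0.70027 O.
46.80 wt% SiO2 ÷ 60.083 g/mol = 0.77892 mol, giving 0.77892 Si and 1.55784 O.
Oxygen sums to 2.32733; scaling by 6/2.32733 = 2.57806 puts the formula on 6 O.
Si: 0.77892 × 2.57806 = 2.008 atoms per formula unit.

2.008 Si apfu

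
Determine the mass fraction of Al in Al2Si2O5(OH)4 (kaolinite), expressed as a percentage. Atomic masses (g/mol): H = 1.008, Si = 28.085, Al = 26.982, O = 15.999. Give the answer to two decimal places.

M(Al2Si2O5(OH)4) = 258.157 g/mol.
Al contributes 2 × 26.982 = 53.964 g per mole.
53.964/258.157 = 0.2090 → 20.90%.

20.90 wt%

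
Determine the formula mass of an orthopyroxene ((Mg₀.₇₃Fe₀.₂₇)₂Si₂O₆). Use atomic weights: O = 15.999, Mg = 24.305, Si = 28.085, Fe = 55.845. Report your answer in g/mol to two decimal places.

217.81 g/mol

Mg: 1.46 × 24.305 = 35.4853
Fe: 0.54 × 55.845 = 30.1563
Si: 2 × 28.085 = 56.1700
O: 6 × 15.999 = 95.9940
Summing the contributions gives the formula mass.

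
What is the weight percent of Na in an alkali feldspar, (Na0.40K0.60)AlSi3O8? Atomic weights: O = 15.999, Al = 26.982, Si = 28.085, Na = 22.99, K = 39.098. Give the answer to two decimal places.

M((Na0.40K0.60)AlSi3O8) = 271.884 g/mol.
Na contributes 0.40 × 22.99 = 9.196 g per mole.
9.196/271.884 = 0.0338 → 3.38%.

3.38 weight percent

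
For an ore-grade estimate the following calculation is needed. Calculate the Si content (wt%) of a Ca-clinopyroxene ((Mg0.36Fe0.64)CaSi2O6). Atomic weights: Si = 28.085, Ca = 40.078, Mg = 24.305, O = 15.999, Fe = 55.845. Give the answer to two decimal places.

M((Mg0.36Fe0.64)CaSi2O6) = 236.733 g/mol.
Si contributes 2 × 28.085 = 56.170 g per mole.
56.170/236.733 = 0.2373 → 23.73%.

23.73 wt%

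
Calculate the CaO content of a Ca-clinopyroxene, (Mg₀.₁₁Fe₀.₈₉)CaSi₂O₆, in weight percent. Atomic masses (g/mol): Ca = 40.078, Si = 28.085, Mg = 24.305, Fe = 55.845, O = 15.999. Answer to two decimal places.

22.92 wt%

Molar mass of (Mg₀.₁₁Fe₀.₈₉)CaSi₂O₆ = 0.11*24.305 + 0.89*55.845 + 1*40.078 + 2*28.085 + 6*15.999 = 244.618 g/mol.
Each formula unit contains 1 Ca, equivalent to 1/1 = 1.0000 mol CaO.
M(CaO) = 1×40.078 + 1×15.999 = 56.077 g/mol.
Mass of CaO per formula unit = 1.0000 × 56.077 = 56.077 g.
CaO wt% = 56.077 / 244.618 × 100 = 22.92%.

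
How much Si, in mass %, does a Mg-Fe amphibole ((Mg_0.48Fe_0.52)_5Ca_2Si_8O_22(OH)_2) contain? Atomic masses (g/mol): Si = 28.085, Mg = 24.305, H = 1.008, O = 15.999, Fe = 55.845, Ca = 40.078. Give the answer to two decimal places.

Molar mass of (Mg_0.48Fe_0.52)_5Ca_2Si_8O_22(OH)_2: 2.40×24.305 + 2.60×55.845 + 2×40.078 + 8×28.085 + 24×15.999 + 2×1.008 = 894.357 g/mol.
Mass of Si per formula unit: 8 × 28.085 = 224.680 g.
Weight fraction Si = 224.680 / 894.357 = 0.2512.

25.12 mass %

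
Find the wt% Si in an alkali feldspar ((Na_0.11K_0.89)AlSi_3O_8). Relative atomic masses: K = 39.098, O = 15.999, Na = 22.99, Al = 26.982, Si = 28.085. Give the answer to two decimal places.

M((Na_0.11K_0.89)AlSi_3O_8) = 276.555 g/mol.
Si contributes 3 × 28.085 = 84.255 g per mole.
84.255/276.555 = 0.3047 → 30.47%.

30.47 wt%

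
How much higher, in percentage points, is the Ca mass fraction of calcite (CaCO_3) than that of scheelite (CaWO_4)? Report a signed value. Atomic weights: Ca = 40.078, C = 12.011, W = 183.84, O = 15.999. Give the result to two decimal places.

Ca in CaCO_3: molar mass 100.086 g/mol; 1×40.078 = 40.078 g → 40.04 wt%.
Ca in CaWO_4: molar mass 287.914 g/mol; 1×40.078 = 40.078 g → 13.92 wt%.
Difference = 40.04 − 13.92 = 26.12 percentage points.

26.12 percentage points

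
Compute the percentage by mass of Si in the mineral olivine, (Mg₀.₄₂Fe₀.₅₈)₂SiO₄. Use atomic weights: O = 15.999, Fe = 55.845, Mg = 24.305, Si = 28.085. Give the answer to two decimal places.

Molar mass of (Mg₀.₄₂Fe₀.₅₈)₂SiO₄: 0.84·24.305 + 1.16·55.845 + 1·28.085 + 4·15.999 = 177.277 g/mol.
Mass of Si per formula unit: 1 × 28.085 = 28.085 g.
Weight fraction Si = 28.085 / 177.277 = 0.1584.

15.84 weight percent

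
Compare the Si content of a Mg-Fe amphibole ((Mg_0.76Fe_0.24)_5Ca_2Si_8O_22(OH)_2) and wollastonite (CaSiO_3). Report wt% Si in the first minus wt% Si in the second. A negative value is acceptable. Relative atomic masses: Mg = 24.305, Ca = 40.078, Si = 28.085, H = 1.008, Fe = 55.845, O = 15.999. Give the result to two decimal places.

Si in (Mg_0.76Fe_0.24)_5Ca_2Si_8O_22(OH)_2: molar mass 850.201 g/mol; 8×28.085 = 224.680 g → 26.43 wt%.
Si in CaSiO_3: molar mass 116.160 g/mol; 1×28.085 = 28.085 g → 24.18 wt%.
Difference = 26.43 − 24.18 = 2.25 percentage points.

2.25 percentage points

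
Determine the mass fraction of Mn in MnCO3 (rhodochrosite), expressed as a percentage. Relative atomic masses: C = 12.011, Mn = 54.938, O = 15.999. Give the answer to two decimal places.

Molar mass of MnCO3: 1×54.938 + 1×12.011 + 3×15.999 = 114.946 g/mol.
Mass of Mn per formula unit: 1 × 54.938 = 54.938 g.
Weight fraction Mn = 54.938 / 114.946 = 0.4779.

47.79 wt%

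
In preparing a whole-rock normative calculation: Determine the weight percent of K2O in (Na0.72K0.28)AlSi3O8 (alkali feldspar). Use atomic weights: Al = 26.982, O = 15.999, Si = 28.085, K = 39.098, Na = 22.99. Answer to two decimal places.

Formula mass = 266.729 g/mol.
0.28 K → 0.1400 mol K2O per formula unit; M(K2O) = 94.195, so K2O mass = 13.187 g.
13.187/266.729 × 100 = 4.94 wt%.

4.94 wt%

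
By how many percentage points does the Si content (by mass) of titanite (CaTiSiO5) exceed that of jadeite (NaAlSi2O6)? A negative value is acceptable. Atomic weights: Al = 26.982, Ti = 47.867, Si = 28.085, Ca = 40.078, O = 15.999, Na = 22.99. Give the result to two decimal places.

-13.46 percentage points

Si in CaTiSiO5: molar mass 196.025 g/mol; 1×28.085 = 28.085 g → 14.33 wt%.
Si in NaAlSi2O6: molar mass 202.136 g/mol; 2×28.085 = 56.170 g → 27.79 wt%.
Difference = 14.33 − 27.79 = -13.46 percentage points.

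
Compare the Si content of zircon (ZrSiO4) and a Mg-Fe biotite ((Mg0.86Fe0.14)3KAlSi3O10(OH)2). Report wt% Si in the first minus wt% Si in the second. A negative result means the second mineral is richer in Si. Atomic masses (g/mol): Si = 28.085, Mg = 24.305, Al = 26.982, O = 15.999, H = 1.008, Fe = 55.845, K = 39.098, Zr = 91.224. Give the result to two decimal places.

-4.25 percentage points

M(ZrSiO4) = 183.305 g/mol, so wt% Si = 28.085/183.305 × 100 = 15.32%.
M((Mg0.86Fe0.14)3KAlSi3O10(OH)2) = 430.501 g/mol, so wt% Si = 84.255/430.501 × 100 = 19.57%.
15.32 − 19.57 = -4.25 pp.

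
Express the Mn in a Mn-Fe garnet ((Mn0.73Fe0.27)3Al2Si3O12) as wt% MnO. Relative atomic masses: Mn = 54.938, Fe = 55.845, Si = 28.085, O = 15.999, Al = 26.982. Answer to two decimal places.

Formula mass = 495.756 g/mol.
2.19 Mn → 2.1900 mol MnO per formula unit; M(MnO) = 70.937, so MnO mass = 155.352 g.
155.352/495.756 × 100 = 31.34 wt%.

31.34 wt%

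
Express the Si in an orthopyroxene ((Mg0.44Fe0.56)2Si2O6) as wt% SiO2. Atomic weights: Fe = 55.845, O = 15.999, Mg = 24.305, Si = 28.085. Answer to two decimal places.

50.90 wt%

M((Mg0.44Fe0.56)2Si2O6) = 236.099 g/mol; M(SiO2) = 60.083 g/mol.
Moles SiO2 per formula unit = 2 Si ÷ 1 = 2.0000.
SiO2 fraction = (2.0000 × 60.083) / 236.099 = 120.166/236.099 = 0.5090.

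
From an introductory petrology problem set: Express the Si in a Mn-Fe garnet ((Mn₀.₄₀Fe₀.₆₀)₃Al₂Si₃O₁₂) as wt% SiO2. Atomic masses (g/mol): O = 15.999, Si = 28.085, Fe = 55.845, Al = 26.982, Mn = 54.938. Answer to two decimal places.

Molar mass of (Mn₀.₄₀Fe₀.₆₀)₃Al₂Si₃O₁₂ = 1.20×54.938 + 1.80×55.845 + 2×26.982 + 3×28.085 + 12×15.999 = 496.654 g/mol.
Each formula unit contains 3 Si, equivalent to 3/1 = 3.0000 mol SiO2.
M(SiO2) = 1×28.085 + 2×15.999 = 60.083 g/mol.
Mass of SiO2 per formula unit = 3.0000 × 60.083 = 180.249 g.
SiO2 wt% = 180.249 / 496.654 × 100 = 36.29%.

36.29 wt%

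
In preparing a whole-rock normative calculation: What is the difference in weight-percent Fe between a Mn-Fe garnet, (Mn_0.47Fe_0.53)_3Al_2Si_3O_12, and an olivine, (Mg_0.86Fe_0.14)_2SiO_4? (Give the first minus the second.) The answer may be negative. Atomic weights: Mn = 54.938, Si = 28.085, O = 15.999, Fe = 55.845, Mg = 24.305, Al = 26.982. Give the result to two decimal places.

7.43 percentage points

First mineral: 88.794 g Fe in 496.463 g formula = 17.89 wt% Fe.
Second mineral: 15.637 g Fe in 149.522 g formula = 10.46 wt% Fe.
17.89% − 10.46% gives a difference of 7.43 percentage points.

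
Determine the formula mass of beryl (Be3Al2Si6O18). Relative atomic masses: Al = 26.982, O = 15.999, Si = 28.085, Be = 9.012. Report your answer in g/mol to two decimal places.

537.49 g/mol

The formula mass is the sum 3(9.012) + 2(26.982) + 6(28.085) + 18(15.999).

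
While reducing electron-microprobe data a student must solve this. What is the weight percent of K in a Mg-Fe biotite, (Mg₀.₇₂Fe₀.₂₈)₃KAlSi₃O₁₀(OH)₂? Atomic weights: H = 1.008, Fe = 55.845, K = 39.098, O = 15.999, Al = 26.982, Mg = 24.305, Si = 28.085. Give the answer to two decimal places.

Molar mass of (Mg₀.₇₂Fe₀.₂₈)₃KAlSi₃O₁₀(OH)₂: 2.16*24.305 + 0.84*55.845 + 1*39.098 + 1*26.982 + 3*28.085 + 12*15.999 + 2*1.008 = 443.748 g/mol.
Mass of K per formula unit: 1 × 39.098 = 39.098 g.
Weight fraction K = 39.098 / 443.748 = 0.0881.

8.81 weight percent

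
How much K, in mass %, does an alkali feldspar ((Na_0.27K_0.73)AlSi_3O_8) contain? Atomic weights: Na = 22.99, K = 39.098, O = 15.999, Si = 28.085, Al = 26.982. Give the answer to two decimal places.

10.42 mass %

M((Na_0.27K_0.73)AlSi_3O_8) = 273.978 g/mol.
K contributes 0.73 × 39.098 = 28.542 g per mole.
28.542/273.978 = 0.1042 → 10.42%.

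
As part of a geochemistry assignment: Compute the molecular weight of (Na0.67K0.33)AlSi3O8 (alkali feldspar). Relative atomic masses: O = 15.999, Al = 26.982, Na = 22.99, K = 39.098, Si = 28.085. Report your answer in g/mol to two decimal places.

267.53 g/mol

The formula mass is the sum 0.67*22.99 + 0.33*39.098 + 1*26.982 + 3*28.085 + 8*15.999.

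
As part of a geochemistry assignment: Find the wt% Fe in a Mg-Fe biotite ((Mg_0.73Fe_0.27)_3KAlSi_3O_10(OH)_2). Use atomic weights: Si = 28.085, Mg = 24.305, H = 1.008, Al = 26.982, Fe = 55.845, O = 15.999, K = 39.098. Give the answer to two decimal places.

M((Mg_0.73Fe_0.27)_3KAlSi_3O_10(OH)_2) = 442.801 g/mol.
Fe contributes 0.81 × 55.845 = 45.234 g per mole.
45.234/442.801 = 0.1022 → 10.22%.

10.22 mass %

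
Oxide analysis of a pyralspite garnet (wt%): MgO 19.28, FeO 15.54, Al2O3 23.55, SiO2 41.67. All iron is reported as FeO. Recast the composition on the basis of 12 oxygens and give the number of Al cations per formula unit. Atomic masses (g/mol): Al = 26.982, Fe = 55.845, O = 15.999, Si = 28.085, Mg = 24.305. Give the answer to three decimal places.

MgO: 19.28/40.304 = 0.47836 mol → 0.47836 mol Mg, 0.47836 mol O.
FeO: 15.54/71.844 = 0.21630 mol → 0.21630 mol Fe, 0.21630 mol O.
Al2O3: 23.55/101.961 = 0.23097 mol → 0.46194 mol Al, 0.69291 mol O.
SiO2: 41.67/60.083 = 0.69354 mol → 0.69354 mol Si, 1.38708 mol O.
Total oxygen = 2.77465 mol. Normalization factor = 12/2.77465 = 4.32487.
Al per 12 O = 0.46194 × 4.32487 = 1.998.

1.998 Al apfu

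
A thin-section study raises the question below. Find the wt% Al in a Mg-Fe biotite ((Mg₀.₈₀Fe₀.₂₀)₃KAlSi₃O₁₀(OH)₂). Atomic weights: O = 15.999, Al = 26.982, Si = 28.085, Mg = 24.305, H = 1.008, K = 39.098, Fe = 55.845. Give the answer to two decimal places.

6.19 mass %

M((Mg₀.₈₀Fe₀.₂₀)₃KAlSi₃O₁₀(OH)₂) = 436.178 g/mol.
Al contributes 1 × 26.982 = 26.982 g per mole.
26.982/436.178 = 0.0619 → 6.19%.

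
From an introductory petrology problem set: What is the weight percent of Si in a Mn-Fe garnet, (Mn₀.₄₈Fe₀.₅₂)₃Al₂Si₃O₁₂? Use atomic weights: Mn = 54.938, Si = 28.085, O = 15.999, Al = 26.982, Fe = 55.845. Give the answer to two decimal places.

Molar mass of (Mn₀.₄₈Fe₀.₅₂)₃Al₂Si₃O₁₂: 1.44·54.938 + 1.56·55.845 + 2·26.982 + 3·28.085 + 12·15.999 = 496.436 g/mol.
Mass of Si per formula unit: 3 × 28.085 = 84.255 g.
Weight fraction Si = 84.255 / 496.436 = 0.1697.

16.97 weight percent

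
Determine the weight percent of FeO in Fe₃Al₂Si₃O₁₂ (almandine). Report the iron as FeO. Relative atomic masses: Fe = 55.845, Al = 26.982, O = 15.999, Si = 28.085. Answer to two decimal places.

43.30 wt%

M(Fe₃Al₂Si₃O₁₂) = 497.742 g/mol; M(FeO) = 71.844 g/mol.
Moles FeO per formula unit = 3 Fe ÷ 1 = 3.0000.
FeO fraction = (3.0000 × 71.844) / 497.742 = 215.532/497.742 = 0.4330.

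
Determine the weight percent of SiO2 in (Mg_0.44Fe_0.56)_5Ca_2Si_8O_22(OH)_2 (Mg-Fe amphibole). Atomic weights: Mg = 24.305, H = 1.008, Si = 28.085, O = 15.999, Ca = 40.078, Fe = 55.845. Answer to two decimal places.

53.37 wt%

Formula mass = 900.665 g/mol.
8 Si → 8.0000 mol SiO2 per formula unit; M(SiO2) = 60.083, so SiO2 mass = 480.664 g.
480.664/900.665 × 100 = 53.37 wt%.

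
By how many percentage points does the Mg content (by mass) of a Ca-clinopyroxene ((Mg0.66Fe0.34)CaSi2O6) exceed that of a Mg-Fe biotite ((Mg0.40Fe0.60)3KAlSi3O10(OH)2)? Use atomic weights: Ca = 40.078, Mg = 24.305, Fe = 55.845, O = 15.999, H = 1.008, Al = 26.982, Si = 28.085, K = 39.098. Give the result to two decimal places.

M((Mg0.66Fe0.34)CaSi2O6) = 227.271 g/mol, so wt% Mg = 16.041/227.271 × 100 = 7.06%.
M((Mg0.40Fe0.60)3KAlSi3O10(OH)2) = 474.026 g/mol, so wt% Mg = 29.166/474.026 × 100 = 6.15%.
7.06 − 6.15 = 0.91 pp.

0.91 percentage points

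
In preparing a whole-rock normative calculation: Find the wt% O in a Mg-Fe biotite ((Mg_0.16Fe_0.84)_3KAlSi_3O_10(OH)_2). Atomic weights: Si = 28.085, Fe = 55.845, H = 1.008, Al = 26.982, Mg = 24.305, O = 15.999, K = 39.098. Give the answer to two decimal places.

38.65 wt%

Formula mass = 0.48·24.305 + 2.52·55.845 + 1·39.098 + 1·26.982 + 3·28.085 + 12·15.999 + 2·1.008 = 496.735 g/mol, of which 191.988 g is O.
So O makes up 191.988/496.735 = 0.3865 of the mass, i.e. 38.65%.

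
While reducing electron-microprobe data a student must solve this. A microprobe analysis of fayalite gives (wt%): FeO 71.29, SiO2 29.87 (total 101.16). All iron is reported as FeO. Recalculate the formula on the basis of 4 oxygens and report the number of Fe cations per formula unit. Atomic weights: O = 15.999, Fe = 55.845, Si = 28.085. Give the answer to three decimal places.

1.998 Fe apfu

71.29 wt% FeO ÷ 71.844 g/mol = 0.99229 mol, giving 0.99229 Fe and 0.99229 O.
29.87 wt% SiO2 ÷ 60.083 g/mol = 0.49715 mol, giving 0.49715 Si and 0.99430 O.
Oxygen sums to 1.98659; scaling by 4/1.98659 = 2.01350 puts the formula on 4 O.
Fe: 0.99229 × 2.01350 = 1.998 atoms per formula unit.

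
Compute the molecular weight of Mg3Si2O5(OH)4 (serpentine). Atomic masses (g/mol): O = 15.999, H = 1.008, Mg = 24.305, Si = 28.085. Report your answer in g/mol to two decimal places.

The formula mass is the sum 3(24.305) + 2(28.085) + 9(15.999) + 4(1.008).

277.11 g/mol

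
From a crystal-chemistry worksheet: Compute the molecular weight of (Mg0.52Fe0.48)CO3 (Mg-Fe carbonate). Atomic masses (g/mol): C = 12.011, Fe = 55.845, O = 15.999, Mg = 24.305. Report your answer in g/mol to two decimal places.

M = 0.52(24.305) + 0.48(55.845) + 1(12.011) + 3(15.999)

99.45 g/mol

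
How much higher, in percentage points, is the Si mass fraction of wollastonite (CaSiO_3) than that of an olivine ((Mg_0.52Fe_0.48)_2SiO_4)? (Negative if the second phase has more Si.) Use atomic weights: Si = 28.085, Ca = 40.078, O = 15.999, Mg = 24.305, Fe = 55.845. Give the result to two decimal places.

Si in CaSiO_3: molar mass 116.160 g/mol; 1×28.085 = 28.085 g → 24.18 wt%.
Si in (Mg_0.52Fe_0.48)_2SiO_4: molar mass 170.969 g/mol; 1×28.085 = 28.085 g → 16.43 wt%.
Difference = 24.18 − 16.43 = 7.75 percentage points.

7.75 percentage points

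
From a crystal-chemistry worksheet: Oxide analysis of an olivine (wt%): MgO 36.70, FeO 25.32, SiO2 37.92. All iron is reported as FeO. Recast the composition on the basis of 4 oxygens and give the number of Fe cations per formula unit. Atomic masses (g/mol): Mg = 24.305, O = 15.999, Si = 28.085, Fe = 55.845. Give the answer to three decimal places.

MgO (M=40.304): mol = 0.91058; Mg = 0.91058, O = 0.91058.
FeO (M=71.844): mol = 0.35243; Fe = 0.35243, O = 0.35243.
SiO2 (M=60.083): mol = 0.63113; Si = 0.63113, O = 1.26226.
ΣO = 2.52527; factor = 4/ΣO = 1.58399.
Fe apfu = 0.35243 × 1.58399 = 0.558.

0.558 Fe apfu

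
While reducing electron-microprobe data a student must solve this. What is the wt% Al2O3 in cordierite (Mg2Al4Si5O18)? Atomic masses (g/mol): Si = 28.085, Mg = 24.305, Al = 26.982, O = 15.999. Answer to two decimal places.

M(Mg2Al4Si5O18) = 584.945 g/mol; M(Al2O3) = 101.961 g/mol.
Moles Al2O3 per formula unit = 4 Al ÷ 2 = 2.0000.
Al2O3 fraction = (2.0000 × 101.961) / 584.945 = 203.922/584.945 = 0.3486.

34.86 wt%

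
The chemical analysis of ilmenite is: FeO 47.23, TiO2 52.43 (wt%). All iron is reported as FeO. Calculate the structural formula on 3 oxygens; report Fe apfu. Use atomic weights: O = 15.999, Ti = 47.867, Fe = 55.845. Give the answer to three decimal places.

1.001 Fe apfu

FeO (M=71.844): mol = 0.65740; Fe = 0.65740, O = 0.65740.
TiO2 (M=79.865): mol = 0.65648; Ti = 0.65648, O = 1.31296.
ΣO = 1.97036; factor = 3/ΣO = 1.52256.
Fe apfu = 0.65740 × 1.52256 = 1.001.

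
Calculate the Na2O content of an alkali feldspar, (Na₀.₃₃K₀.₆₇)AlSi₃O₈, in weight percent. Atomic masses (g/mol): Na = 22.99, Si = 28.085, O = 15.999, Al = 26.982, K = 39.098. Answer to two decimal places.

Formula mass = 273.011 g/mol.
0.33 Na → 0.1650 mol Na2O per formula unit; M(Na2O) = 61.979, so Na2O mass = 10.227 g.
10.227/273.011 × 100 = 3.75 wt%.

3.75 wt%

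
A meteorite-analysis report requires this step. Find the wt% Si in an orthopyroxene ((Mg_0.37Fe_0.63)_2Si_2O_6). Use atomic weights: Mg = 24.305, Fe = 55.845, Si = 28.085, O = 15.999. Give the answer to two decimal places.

Molar mass of (Mg_0.37Fe_0.63)_2Si_2O_6: 0.74×24.305 + 1.26×55.845 + 2×28.085 + 6×15.999 = 240.514 g/mol.
Mass of Si per formula unit: 2 × 28.085 = 56.170 g.
Weight fraction Si = 56.170 / 240.514 = 0.2335.

23.35 weight percent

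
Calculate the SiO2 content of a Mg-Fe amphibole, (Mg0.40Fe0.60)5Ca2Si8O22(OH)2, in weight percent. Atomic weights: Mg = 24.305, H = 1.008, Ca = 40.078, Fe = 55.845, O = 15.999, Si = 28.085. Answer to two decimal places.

53.00 wt%

Molar mass of (Mg0.40Fe0.60)5Ca2Si8O22(OH)2 = 2×24.305 + 3×55.845 + 2×40.078 + 8×28.085 + 24×15.999 + 2×1.008 = 906.973 g/mol.
Each formula unit contains 8 Si, equivalent to 8/1 = 8.0000 mol SiO2.
M(SiO2) = 1×28.085 + 2×15.999 = 60.083 g/mol.
Mass of SiO2 per formula unit = 8.0000 × 60.083 = 480.664 g.
SiO2 wt% = 480.664 / 906.973 × 100 = 53.00%.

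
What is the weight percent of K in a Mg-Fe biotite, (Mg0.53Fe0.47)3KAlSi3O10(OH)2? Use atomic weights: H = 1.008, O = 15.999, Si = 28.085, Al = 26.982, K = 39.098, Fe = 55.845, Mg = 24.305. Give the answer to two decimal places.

8.47 wt%

Formula mass = 1.59*24.305 + 1.41*55.845 + 1*39.098 + 1*26.982 + 3*28.085 + 12*15.999 + 2*1.008 = 461.725 g/mol, of which 39.098 g is K.
So K makes up 39.098/461.725 = 0.0847 of the mass, i.e. 8.47%.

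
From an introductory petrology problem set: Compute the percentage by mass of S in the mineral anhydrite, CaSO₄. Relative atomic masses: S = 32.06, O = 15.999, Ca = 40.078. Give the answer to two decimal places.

M(CaSO₄) = 136.134 g/mol.
S contributes 1 × 32.06 = 32.060 g per mole.
32.060/136.134 = 0.2355 → 23.55%.

23.55 mass %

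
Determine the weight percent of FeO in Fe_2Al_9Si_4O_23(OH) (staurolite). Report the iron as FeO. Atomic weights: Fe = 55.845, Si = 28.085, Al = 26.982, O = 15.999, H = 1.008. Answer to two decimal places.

16.87 wt%

M(Fe_2Al_9Si_4O_23(OH)) = 851.852 g/mol; M(FeO) = 71.844 g/mol.
Moles FeO per formula unit = 2 Fe ÷ 1 = 2.0000.
FeO fraction = (2.0000 × 71.844) / 851.852 = 143.688/851.852 = 0.1687.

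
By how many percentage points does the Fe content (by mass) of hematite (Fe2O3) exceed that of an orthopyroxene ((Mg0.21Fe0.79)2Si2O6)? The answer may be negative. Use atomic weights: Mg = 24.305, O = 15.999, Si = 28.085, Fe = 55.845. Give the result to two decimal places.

34.73 percentage points

M(Fe2O3) = 159.687 g/mol, so wt% Fe = 111.690/159.687 × 100 = 69.94%.
M((Mg0.21Fe0.79)2Si2O6) = 250.607 g/mol, so wt% Fe = 88.235/250.607 × 100 = 35.21%.
69.94 − 35.21 = 34.73 pp.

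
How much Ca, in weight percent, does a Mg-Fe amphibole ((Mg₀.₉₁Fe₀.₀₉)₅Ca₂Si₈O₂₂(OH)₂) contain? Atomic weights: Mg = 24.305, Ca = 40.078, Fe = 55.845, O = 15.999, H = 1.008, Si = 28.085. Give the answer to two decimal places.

Formula mass = 4.55*24.305 + 0.45*55.845 + 2*40.078 + 8*28.085 + 24*15.999 + 2*1.008 = 826.546 g/mol, of which 80.156 g is Ca.
So Ca makes up 80.156/826.546 = 0.0970 of the mass, i.e. 9.70%.

9.70 weight percent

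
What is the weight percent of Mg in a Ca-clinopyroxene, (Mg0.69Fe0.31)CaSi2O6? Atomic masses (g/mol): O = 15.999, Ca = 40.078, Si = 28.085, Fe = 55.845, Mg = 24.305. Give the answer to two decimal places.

M((Mg0.69Fe0.31)CaSi2O6) = 226.324 g/mol.
Mg contributes 0.69 × 24.305 = 16.770 g per mole.
16.770/226.324 = 0.0741 → 7.41%.

7.41 wt%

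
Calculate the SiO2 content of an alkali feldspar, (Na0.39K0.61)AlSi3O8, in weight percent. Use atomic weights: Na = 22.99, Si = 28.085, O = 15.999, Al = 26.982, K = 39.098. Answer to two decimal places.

66.26 wt%

Formula mass = 272.045 g/mol.
3 Si → 3.0000 mol SiO2 per formula unit; M(SiO2) = 60.083, so SiO2 mass = 180.249 g.
180.249/272.045 × 100 = 66.26 wt%.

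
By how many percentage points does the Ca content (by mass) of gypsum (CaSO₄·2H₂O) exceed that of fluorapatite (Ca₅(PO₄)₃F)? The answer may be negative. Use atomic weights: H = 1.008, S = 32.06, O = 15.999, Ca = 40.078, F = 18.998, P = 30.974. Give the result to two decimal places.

First mineral: 40.078 g Ca in 172.164 g formula = 23.28 wt% Ca.
Second mineral: 200.390 g Ca in 504.298 g formula = 39.74 wt% Ca.
23.28% − 39.74% gives a difference of -16.46 percentage points.

-16.46 percentage points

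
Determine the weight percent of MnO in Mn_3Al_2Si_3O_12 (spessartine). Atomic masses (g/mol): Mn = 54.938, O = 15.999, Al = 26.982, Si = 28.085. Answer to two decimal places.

Formula mass = 495.021 g/mol.
3 Mn → 3.0000 mol MnO per formula unit; M(MnO) = 70.937, so MnO mass = 212.811 g.
212.811/495.021 × 100 = 42.99 wt%.

42.99 wt%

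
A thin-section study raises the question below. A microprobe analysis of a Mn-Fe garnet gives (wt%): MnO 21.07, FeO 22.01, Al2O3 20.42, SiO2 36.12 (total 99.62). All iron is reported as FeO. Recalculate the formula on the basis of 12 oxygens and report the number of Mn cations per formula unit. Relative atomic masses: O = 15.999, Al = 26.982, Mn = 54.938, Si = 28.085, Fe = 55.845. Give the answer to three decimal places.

MnO (M=70.937): mol = 0.29702; Mn = 0.29702, O = 0.29702.
FeO (M=71.844): mol = 0.30636; Fe = 0.30636, O = 0.30636.
Al2O3 (M=101.961): mol = 0.20027; Al = 0.40054, O = 0.60081.
SiO2 (M=60.083): mol = 0.60117; Si = 0.60117, O = 1.20234.
ΣO = 2.40653; factor = 12/ΣO = 4.98643.
Mn apfu = 0.29702 × 4.98643 = 1.481.

1.481 Mn apfu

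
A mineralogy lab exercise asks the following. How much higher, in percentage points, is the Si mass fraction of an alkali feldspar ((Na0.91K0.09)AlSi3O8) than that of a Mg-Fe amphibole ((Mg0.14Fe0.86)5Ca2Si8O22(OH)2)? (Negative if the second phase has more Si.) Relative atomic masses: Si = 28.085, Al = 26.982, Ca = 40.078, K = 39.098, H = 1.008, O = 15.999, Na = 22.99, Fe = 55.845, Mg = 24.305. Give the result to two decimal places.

8.25 percentage points

M((Na0.91K0.09)AlSi3O8) = 263.669 g/mol, so wt% Si = 84.255/263.669 × 100 = 31.95%.
M((Mg0.14Fe0.86)5Ca2Si8O22(OH)2) = 947.975 g/mol, so wt% Si = 224.680/947.975 × 100 = 23.70%.
31.95 − 23.70 = 8.25 pp.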